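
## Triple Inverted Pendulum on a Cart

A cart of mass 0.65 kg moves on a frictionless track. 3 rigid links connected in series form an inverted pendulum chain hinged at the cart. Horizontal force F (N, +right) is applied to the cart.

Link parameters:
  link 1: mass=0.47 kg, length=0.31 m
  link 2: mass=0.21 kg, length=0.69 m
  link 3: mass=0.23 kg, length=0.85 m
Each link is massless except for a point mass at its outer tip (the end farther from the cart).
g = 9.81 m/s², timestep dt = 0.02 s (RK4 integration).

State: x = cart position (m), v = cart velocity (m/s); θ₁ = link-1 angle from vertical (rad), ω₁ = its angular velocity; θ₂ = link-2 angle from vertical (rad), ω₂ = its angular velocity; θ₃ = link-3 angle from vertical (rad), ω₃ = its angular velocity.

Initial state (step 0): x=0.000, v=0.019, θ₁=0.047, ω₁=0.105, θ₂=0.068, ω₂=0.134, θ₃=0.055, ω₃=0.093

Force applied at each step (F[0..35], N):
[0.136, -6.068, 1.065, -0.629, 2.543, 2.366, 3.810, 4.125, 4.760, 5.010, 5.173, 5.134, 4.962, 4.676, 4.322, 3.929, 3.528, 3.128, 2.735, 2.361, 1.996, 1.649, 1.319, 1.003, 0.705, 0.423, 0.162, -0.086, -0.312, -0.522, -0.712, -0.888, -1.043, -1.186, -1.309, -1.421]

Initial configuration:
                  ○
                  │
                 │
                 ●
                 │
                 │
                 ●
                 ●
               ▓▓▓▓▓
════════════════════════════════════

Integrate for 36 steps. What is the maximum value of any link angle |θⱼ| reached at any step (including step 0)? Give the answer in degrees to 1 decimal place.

apply F[0]=+0.136 → step 1: x=0.000, v=0.010, θ₁=0.050, ω₁=0.152, θ₂=0.071, ω₂=0.150, θ₃=0.057, ω₃=0.087
apply F[1]=-6.068 → step 2: x=-0.002, v=-0.190, θ₁=0.059, ω₁=0.821, θ₂=0.074, ω₂=0.164, θ₃=0.058, ω₃=0.080
apply F[2]=+1.065 → step 3: x=-0.005, v=-0.176, θ₁=0.076, ω₁=0.811, θ₂=0.077, ω₂=0.173, θ₃=0.060, ω₃=0.072
apply F[3]=-0.629 → step 4: x=-0.009, v=-0.217, θ₁=0.094, ω₁=1.000, θ₂=0.081, ω₂=0.176, θ₃=0.061, ω₃=0.064
apply F[4]=+2.543 → step 5: x=-0.013, v=-0.167, θ₁=0.113, ω₁=0.917, θ₂=0.084, ω₂=0.171, θ₃=0.063, ω₃=0.054
apply F[5]=+2.366 → step 6: x=-0.016, v=-0.127, θ₁=0.131, ω₁=0.887, θ₂=0.088, ω₂=0.159, θ₃=0.063, ω₃=0.043
apply F[6]=+3.810 → step 7: x=-0.018, v=-0.049, θ₁=0.147, ω₁=0.754, θ₂=0.091, ω₂=0.139, θ₃=0.064, ω₃=0.030
apply F[7]=+4.125 → step 8: x=-0.018, v=0.035, θ₁=0.161, ω₁=0.624, θ₂=0.093, ω₂=0.112, θ₃=0.065, ω₃=0.017
apply F[8]=+4.760 → step 9: x=-0.016, v=0.133, θ₁=0.172, ω₁=0.460, θ₂=0.095, ω₂=0.080, θ₃=0.065, ω₃=0.002
apply F[9]=+5.010 → step 10: x=-0.012, v=0.236, θ₁=0.179, ω₁=0.294, θ₂=0.096, ω₂=0.044, θ₃=0.065, ω₃=-0.014
apply F[10]=+5.173 → step 11: x=-0.007, v=0.342, θ₁=0.183, ω₁=0.125, θ₂=0.097, ω₂=0.004, θ₃=0.064, ω₃=-0.031
apply F[11]=+5.134 → step 12: x=0.001, v=0.446, θ₁=0.184, ω₁=-0.035, θ₂=0.097, ω₂=-0.036, θ₃=0.064, ω₃=-0.048
apply F[12]=+4.962 → step 13: x=0.011, v=0.546, θ₁=0.182, ω₁=-0.179, θ₂=0.095, ω₂=-0.077, θ₃=0.062, ω₃=-0.065
apply F[13]=+4.676 → step 14: x=0.023, v=0.638, θ₁=0.177, ω₁=-0.305, θ₂=0.093, ω₂=-0.115, θ₃=0.061, ω₃=-0.081
apply F[14]=+4.322 → step 15: x=0.037, v=0.721, θ₁=0.170, ω₁=-0.410, θ₂=0.091, ω₂=-0.152, θ₃=0.059, ω₃=-0.098
apply F[15]=+3.929 → step 16: x=0.052, v=0.795, θ₁=0.161, ω₁=-0.494, θ₂=0.087, ω₂=-0.186, θ₃=0.057, ω₃=-0.113
apply F[16]=+3.528 → step 17: x=0.068, v=0.860, θ₁=0.151, ω₁=-0.560, θ₂=0.083, ω₂=-0.216, θ₃=0.055, ω₃=-0.128
apply F[17]=+3.128 → step 18: x=0.086, v=0.916, θ₁=0.139, ω₁=-0.610, θ₂=0.079, ω₂=-0.243, θ₃=0.052, ω₃=-0.141
apply F[18]=+2.735 → step 19: x=0.105, v=0.963, θ₁=0.126, ω₁=-0.645, θ₂=0.074, ω₂=-0.266, θ₃=0.049, ω₃=-0.154
apply F[19]=+2.361 → step 20: x=0.125, v=1.003, θ₁=0.113, ω₁=-0.668, θ₂=0.068, ω₂=-0.285, θ₃=0.046, ω₃=-0.165
apply F[20]=+1.996 → step 21: x=0.145, v=1.036, θ₁=0.100, ω₁=-0.681, θ₂=0.062, ω₂=-0.301, θ₃=0.042, ω₃=-0.175
apply F[21]=+1.649 → step 22: x=0.166, v=1.061, θ₁=0.086, ω₁=-0.684, θ₂=0.056, ω₂=-0.314, θ₃=0.039, ω₃=-0.184
apply F[22]=+1.319 → step 23: x=0.187, v=1.080, θ₁=0.073, ω₁=-0.680, θ₂=0.050, ω₂=-0.324, θ₃=0.035, ω₃=-0.192
apply F[23]=+1.003 → step 24: x=0.209, v=1.093, θ₁=0.059, ω₁=-0.669, θ₂=0.043, ω₂=-0.330, θ₃=0.031, ω₃=-0.198
apply F[24]=+0.705 → step 25: x=0.231, v=1.101, θ₁=0.046, ω₁=-0.653, θ₂=0.037, ω₂=-0.334, θ₃=0.027, ω₃=-0.203
apply F[25]=+0.423 → step 26: x=0.253, v=1.103, θ₁=0.033, ω₁=-0.632, θ₂=0.030, ω₂=-0.334, θ₃=0.023, ω₃=-0.207
apply F[26]=+0.162 → step 27: x=0.275, v=1.101, θ₁=0.021, ω₁=-0.607, θ₂=0.023, ω₂=-0.333, θ₃=0.019, ω₃=-0.209
apply F[27]=-0.086 → step 28: x=0.297, v=1.094, θ₁=0.009, ω₁=-0.579, θ₂=0.017, ω₂=-0.329, θ₃=0.015, ω₃=-0.211
apply F[28]=-0.312 → step 29: x=0.319, v=1.084, θ₁=-0.002, ω₁=-0.549, θ₂=0.010, ω₂=-0.324, θ₃=0.010, ω₃=-0.211
apply F[29]=-0.522 → step 30: x=0.340, v=1.070, θ₁=-0.013, ω₁=-0.517, θ₂=0.004, ω₂=-0.316, θ₃=0.006, ω₃=-0.211
apply F[30]=-0.712 → step 31: x=0.362, v=1.053, θ₁=-0.023, ω₁=-0.484, θ₂=-0.003, ω₂=-0.307, θ₃=0.002, ω₃=-0.209
apply F[31]=-0.888 → step 32: x=0.382, v=1.033, θ₁=-0.032, ω₁=-0.450, θ₂=-0.009, ω₂=-0.297, θ₃=-0.002, ω₃=-0.206
apply F[32]=-1.043 → step 33: x=0.403, v=1.011, θ₁=-0.041, ω₁=-0.416, θ₂=-0.014, ω₂=-0.286, θ₃=-0.006, ω₃=-0.203
apply F[33]=-1.186 → step 34: x=0.423, v=0.987, θ₁=-0.049, ω₁=-0.383, θ₂=-0.020, ω₂=-0.274, θ₃=-0.010, ω₃=-0.198
apply F[34]=-1.309 → step 35: x=0.442, v=0.961, θ₁=-0.056, ω₁=-0.350, θ₂=-0.025, ω₂=-0.260, θ₃=-0.014, ω₃=-0.193
apply F[35]=-1.421 → step 36: x=0.461, v=0.933, θ₁=-0.063, ω₁=-0.317, θ₂=-0.030, ω₂=-0.247, θ₃=-0.018, ω₃=-0.188
Max |angle| over trajectory = 0.184 rad = 10.5°.

Answer: 10.5°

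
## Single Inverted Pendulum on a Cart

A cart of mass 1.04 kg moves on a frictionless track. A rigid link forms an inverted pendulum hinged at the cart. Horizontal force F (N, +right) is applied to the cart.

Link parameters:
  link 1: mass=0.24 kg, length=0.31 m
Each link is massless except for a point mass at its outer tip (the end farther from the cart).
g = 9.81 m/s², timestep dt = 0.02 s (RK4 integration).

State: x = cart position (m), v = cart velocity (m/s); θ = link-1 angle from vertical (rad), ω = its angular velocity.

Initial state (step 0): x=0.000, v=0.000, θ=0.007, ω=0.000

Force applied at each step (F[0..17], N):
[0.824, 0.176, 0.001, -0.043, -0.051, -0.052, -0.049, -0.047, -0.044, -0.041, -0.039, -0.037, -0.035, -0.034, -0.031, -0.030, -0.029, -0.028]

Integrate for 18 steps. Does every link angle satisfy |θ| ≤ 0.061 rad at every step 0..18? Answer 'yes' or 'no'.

apply F[0]=+0.824 → step 1: x=0.000, v=0.016, θ=0.007, ω=-0.046
apply F[1]=+0.176 → step 2: x=0.000, v=0.019, θ=0.006, ω=-0.052
apply F[2]=+0.001 → step 3: x=0.001, v=0.018, θ=0.005, ω=-0.048
apply F[3]=-0.043 → step 4: x=0.001, v=0.017, θ=0.004, ω=-0.042
apply F[4]=-0.051 → step 5: x=0.002, v=0.016, θ=0.003, ω=-0.037
apply F[5]=-0.052 → step 6: x=0.002, v=0.015, θ=0.002, ω=-0.031
apply F[6]=-0.049 → step 7: x=0.002, v=0.014, θ=0.002, ω=-0.027
apply F[7]=-0.047 → step 8: x=0.002, v=0.013, θ=0.001, ω=-0.023
apply F[8]=-0.044 → step 9: x=0.003, v=0.012, θ=0.001, ω=-0.019
apply F[9]=-0.041 → step 10: x=0.003, v=0.011, θ=0.000, ω=-0.016
apply F[10]=-0.039 → step 11: x=0.003, v=0.011, θ=0.000, ω=-0.014
apply F[11]=-0.037 → step 12: x=0.003, v=0.010, θ=-0.000, ω=-0.012
apply F[12]=-0.035 → step 13: x=0.004, v=0.009, θ=-0.000, ω=-0.010
apply F[13]=-0.034 → step 14: x=0.004, v=0.009, θ=-0.001, ω=-0.008
apply F[14]=-0.031 → step 15: x=0.004, v=0.008, θ=-0.001, ω=-0.007
apply F[15]=-0.030 → step 16: x=0.004, v=0.008, θ=-0.001, ω=-0.005
apply F[16]=-0.029 → step 17: x=0.004, v=0.007, θ=-0.001, ω=-0.004
apply F[17]=-0.028 → step 18: x=0.004, v=0.007, θ=-0.001, ω=-0.003
Max |angle| over trajectory = 0.007 rad; bound = 0.061 → within bound.

Answer: yes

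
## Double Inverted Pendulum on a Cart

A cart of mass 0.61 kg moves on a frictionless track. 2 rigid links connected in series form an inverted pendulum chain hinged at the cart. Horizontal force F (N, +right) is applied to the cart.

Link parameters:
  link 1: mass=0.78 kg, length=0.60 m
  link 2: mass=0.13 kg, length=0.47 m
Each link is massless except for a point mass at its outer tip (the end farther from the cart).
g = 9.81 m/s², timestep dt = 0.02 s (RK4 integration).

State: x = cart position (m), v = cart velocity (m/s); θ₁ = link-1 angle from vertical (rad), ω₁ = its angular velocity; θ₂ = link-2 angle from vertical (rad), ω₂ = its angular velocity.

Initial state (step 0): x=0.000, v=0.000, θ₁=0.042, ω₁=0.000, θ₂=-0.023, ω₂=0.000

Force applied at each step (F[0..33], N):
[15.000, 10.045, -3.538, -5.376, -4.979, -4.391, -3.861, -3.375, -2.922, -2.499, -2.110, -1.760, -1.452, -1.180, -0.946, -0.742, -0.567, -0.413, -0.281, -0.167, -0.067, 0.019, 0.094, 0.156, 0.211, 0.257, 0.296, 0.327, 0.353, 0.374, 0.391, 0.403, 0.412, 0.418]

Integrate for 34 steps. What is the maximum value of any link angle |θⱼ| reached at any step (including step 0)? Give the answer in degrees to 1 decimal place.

Answer: 3.7°

Derivation:
apply F[0]=+15.000 → step 1: x=0.005, v=0.479, θ₁=0.034, ω₁=-0.782, θ₂=-0.023, ω₂=-0.033
apply F[1]=+10.045 → step 2: x=0.018, v=0.802, θ₁=0.013, ω₁=-1.308, θ₂=-0.024, ω₂=-0.056
apply F[2]=-3.538 → step 3: x=0.032, v=0.685, θ₁=-0.011, ω₁=-1.113, θ₂=-0.025, ω₂=-0.067
apply F[3]=-5.376 → step 4: x=0.044, v=0.515, θ₁=-0.030, ω₁=-0.836, θ₂=-0.027, ω₂=-0.070
apply F[4]=-4.979 → step 5: x=0.053, v=0.363, θ₁=-0.045, ω₁=-0.595, θ₂=-0.028, ω₂=-0.065
apply F[5]=-4.391 → step 6: x=0.059, v=0.234, θ₁=-0.054, ω₁=-0.397, θ₂=-0.029, ω₂=-0.054
apply F[6]=-3.861 → step 7: x=0.063, v=0.124, θ₁=-0.061, ω₁=-0.236, θ₂=-0.030, ω₂=-0.040
apply F[7]=-3.375 → step 8: x=0.064, v=0.033, θ₁=-0.064, ω₁=-0.106, θ₂=-0.031, ω₂=-0.024
apply F[8]=-2.922 → step 9: x=0.064, v=-0.044, θ₁=-0.065, ω₁=-0.002, θ₂=-0.031, ω₂=-0.008
apply F[9]=-2.499 → step 10: x=0.063, v=-0.106, θ₁=-0.065, ω₁=0.079, θ₂=-0.031, ω₂=0.009
apply F[10]=-2.110 → step 11: x=0.060, v=-0.157, θ₁=-0.062, ω₁=0.140, θ₂=-0.031, ω₂=0.025
apply F[11]=-1.760 → step 12: x=0.057, v=-0.196, θ₁=-0.059, ω₁=0.185, θ₂=-0.030, ω₂=0.040
apply F[12]=-1.452 → step 13: x=0.052, v=-0.227, θ₁=-0.055, ω₁=0.216, θ₂=-0.029, ω₂=0.053
apply F[13]=-1.180 → step 14: x=0.048, v=-0.250, θ₁=-0.051, ω₁=0.236, θ₂=-0.028, ω₂=0.065
apply F[14]=-0.946 → step 15: x=0.042, v=-0.267, θ₁=-0.046, ω₁=0.247, θ₂=-0.027, ω₂=0.075
apply F[15]=-0.742 → step 16: x=0.037, v=-0.279, θ₁=-0.041, ω₁=0.252, θ₂=-0.025, ω₂=0.083
apply F[16]=-0.567 → step 17: x=0.031, v=-0.286, θ₁=-0.036, ω₁=0.251, θ₂=-0.023, ω₂=0.090
apply F[17]=-0.413 → step 18: x=0.025, v=-0.290, θ₁=-0.031, ω₁=0.246, θ₂=-0.022, ω₂=0.095
apply F[18]=-0.281 → step 19: x=0.020, v=-0.291, θ₁=-0.026, ω₁=0.238, θ₂=-0.020, ω₂=0.099
apply F[19]=-0.167 → step 20: x=0.014, v=-0.290, θ₁=-0.021, ω₁=0.227, θ₂=-0.018, ω₂=0.101
apply F[20]=-0.067 → step 21: x=0.008, v=-0.286, θ₁=-0.017, ω₁=0.215, θ₂=-0.016, ω₂=0.103
apply F[21]=+0.019 → step 22: x=0.002, v=-0.282, θ₁=-0.013, ω₁=0.202, θ₂=-0.014, ω₂=0.103
apply F[22]=+0.094 → step 23: x=-0.003, v=-0.275, θ₁=-0.009, ω₁=0.189, θ₂=-0.012, ω₂=0.102
apply F[23]=+0.156 → step 24: x=-0.009, v=-0.268, θ₁=-0.005, ω₁=0.174, θ₂=-0.010, ω₂=0.100
apply F[24]=+0.211 → step 25: x=-0.014, v=-0.260, θ₁=-0.002, ω₁=0.160, θ₂=-0.008, ω₂=0.098
apply F[25]=+0.257 → step 26: x=-0.019, v=-0.252, θ₁=0.001, ω₁=0.146, θ₂=-0.006, ω₂=0.095
apply F[26]=+0.296 → step 27: x=-0.024, v=-0.243, θ₁=0.004, ω₁=0.133, θ₂=-0.004, ω₂=0.091
apply F[27]=+0.327 → step 28: x=-0.029, v=-0.234, θ₁=0.007, ω₁=0.120, θ₂=-0.002, ω₂=0.087
apply F[28]=+0.353 → step 29: x=-0.033, v=-0.224, θ₁=0.009, ω₁=0.107, θ₂=-0.000, ω₂=0.083
apply F[29]=+0.374 → step 30: x=-0.038, v=-0.215, θ₁=0.011, ω₁=0.095, θ₂=0.001, ω₂=0.078
apply F[30]=+0.391 → step 31: x=-0.042, v=-0.206, θ₁=0.013, ω₁=0.084, θ₂=0.003, ω₂=0.074
apply F[31]=+0.403 → step 32: x=-0.046, v=-0.196, θ₁=0.014, ω₁=0.073, θ₂=0.004, ω₂=0.069
apply F[32]=+0.412 → step 33: x=-0.050, v=-0.187, θ₁=0.016, ω₁=0.063, θ₂=0.006, ω₂=0.064
apply F[33]=+0.418 → step 34: x=-0.053, v=-0.178, θ₁=0.017, ω₁=0.054, θ₂=0.007, ω₂=0.059
Max |angle| over trajectory = 0.065 rad = 3.7°.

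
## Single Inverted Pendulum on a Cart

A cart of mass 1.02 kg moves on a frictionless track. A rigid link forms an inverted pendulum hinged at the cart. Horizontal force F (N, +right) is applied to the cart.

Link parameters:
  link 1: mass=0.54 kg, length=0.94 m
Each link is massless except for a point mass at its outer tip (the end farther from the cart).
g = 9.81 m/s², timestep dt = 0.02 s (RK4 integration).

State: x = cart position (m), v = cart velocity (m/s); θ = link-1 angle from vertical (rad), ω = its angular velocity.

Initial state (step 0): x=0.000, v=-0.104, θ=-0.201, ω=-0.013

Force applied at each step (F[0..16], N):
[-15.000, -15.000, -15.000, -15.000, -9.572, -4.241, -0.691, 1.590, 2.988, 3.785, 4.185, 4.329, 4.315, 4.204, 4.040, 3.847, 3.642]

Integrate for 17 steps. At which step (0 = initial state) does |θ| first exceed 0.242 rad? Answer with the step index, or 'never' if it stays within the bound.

Answer: never

Derivation:
apply F[0]=-15.000 → step 1: x=-0.005, v=-0.372, θ=-0.199, ω=0.225
apply F[1]=-15.000 → step 2: x=-0.015, v=-0.641, θ=-0.192, ω=0.465
apply F[2]=-15.000 → step 3: x=-0.030, v=-0.912, θ=-0.180, ω=0.710
apply F[3]=-15.000 → step 4: x=-0.051, v=-1.186, θ=-0.164, ω=0.961
apply F[4]=-9.572 → step 5: x=-0.077, v=-1.357, θ=-0.143, ω=1.109
apply F[5]=-4.241 → step 6: x=-0.105, v=-1.428, θ=-0.120, ω=1.156
apply F[6]=-0.691 → step 7: x=-0.133, v=-1.432, θ=-0.097, ω=1.138
apply F[7]=+1.590 → step 8: x=-0.162, v=-1.393, θ=-0.075, ω=1.078
apply F[8]=+2.988 → step 9: x=-0.189, v=-1.328, θ=-0.054, ω=0.997
apply F[9]=+3.785 → step 10: x=-0.215, v=-1.250, θ=-0.035, ω=0.904
apply F[10]=+4.185 → step 11: x=-0.239, v=-1.165, θ=-0.018, ω=0.808
apply F[11]=+4.329 → step 12: x=-0.261, v=-1.080, θ=-0.003, ω=0.715
apply F[12]=+4.315 → step 13: x=-0.282, v=-0.995, θ=0.010, ω=0.626
apply F[13]=+4.204 → step 14: x=-0.301, v=-0.915, θ=0.022, ω=0.543
apply F[14]=+4.040 → step 15: x=-0.318, v=-0.838, θ=0.032, ω=0.468
apply F[15]=+3.847 → step 16: x=-0.335, v=-0.766, θ=0.041, ω=0.399
apply F[16]=+3.642 → step 17: x=-0.349, v=-0.700, θ=0.048, ω=0.338
max |θ| = 0.201 ≤ 0.242 over all 18 states.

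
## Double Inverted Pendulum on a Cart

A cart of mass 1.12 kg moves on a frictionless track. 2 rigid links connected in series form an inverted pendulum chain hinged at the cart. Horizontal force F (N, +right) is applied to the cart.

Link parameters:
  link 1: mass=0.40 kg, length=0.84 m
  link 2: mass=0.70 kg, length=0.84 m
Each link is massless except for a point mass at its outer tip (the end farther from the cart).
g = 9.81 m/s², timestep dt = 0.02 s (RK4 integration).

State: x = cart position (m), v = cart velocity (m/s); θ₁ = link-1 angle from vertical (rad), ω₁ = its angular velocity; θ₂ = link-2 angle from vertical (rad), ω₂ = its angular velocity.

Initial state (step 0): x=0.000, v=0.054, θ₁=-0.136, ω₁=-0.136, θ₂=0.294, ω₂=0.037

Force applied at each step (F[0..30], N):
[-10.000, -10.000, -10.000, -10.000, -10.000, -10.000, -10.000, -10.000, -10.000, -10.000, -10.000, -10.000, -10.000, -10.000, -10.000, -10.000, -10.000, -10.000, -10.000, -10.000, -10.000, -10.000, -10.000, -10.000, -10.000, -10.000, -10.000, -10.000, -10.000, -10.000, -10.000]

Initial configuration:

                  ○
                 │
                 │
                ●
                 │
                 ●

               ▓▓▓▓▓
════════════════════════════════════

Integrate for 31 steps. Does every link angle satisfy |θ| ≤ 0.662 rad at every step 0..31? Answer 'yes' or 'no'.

Answer: no

Derivation:
apply F[0]=-10.000 → step 1: x=-0.000, v=-0.102, θ₁=-0.138, ω₁=-0.114, θ₂=0.297, ω₂=0.263
apply F[1]=-10.000 → step 2: x=-0.004, v=-0.259, θ₁=-0.141, ω₁=-0.092, θ₂=0.305, ω₂=0.490
apply F[2]=-10.000 → step 3: x=-0.011, v=-0.415, θ₁=-0.142, ω₁=-0.069, θ₂=0.317, ω₂=0.718
apply F[3]=-10.000 → step 4: x=-0.021, v=-0.572, θ₁=-0.143, ω₁=-0.043, θ₂=0.333, ω₂=0.946
apply F[4]=-10.000 → step 5: x=-0.034, v=-0.730, θ₁=-0.144, ω₁=-0.012, θ₂=0.354, ω₂=1.174
apply F[5]=-10.000 → step 6: x=-0.050, v=-0.888, θ₁=-0.144, ω₁=0.025, θ₂=0.380, ω₂=1.401
apply F[6]=-10.000 → step 7: x=-0.069, v=-1.048, θ₁=-0.143, ω₁=0.072, θ₂=0.410, ω₂=1.627
apply F[7]=-10.000 → step 8: x=-0.092, v=-1.209, θ₁=-0.141, ω₁=0.131, θ₂=0.445, ω₂=1.848
apply F[8]=-10.000 → step 9: x=-0.118, v=-1.372, θ₁=-0.137, ω₁=0.204, θ₂=0.484, ω₂=2.065
apply F[9]=-10.000 → step 10: x=-0.147, v=-1.536, θ₁=-0.132, ω₁=0.295, θ₂=0.528, ω₂=2.276
apply F[10]=-10.000 → step 11: x=-0.179, v=-1.702, θ₁=-0.125, ω₁=0.406, θ₂=0.575, ω₂=2.479
apply F[11]=-10.000 → step 12: x=-0.215, v=-1.870, θ₁=-0.116, ω₁=0.540, θ₂=0.627, ω₂=2.673
apply F[12]=-10.000 → step 13: x=-0.254, v=-2.040, θ₁=-0.104, ω₁=0.699, θ₂=0.682, ω₂=2.856
apply F[13]=-10.000 → step 14: x=-0.296, v=-2.212, θ₁=-0.088, ω₁=0.885, θ₂=0.741, ω₂=3.025
apply F[14]=-10.000 → step 15: x=-0.342, v=-2.386, θ₁=-0.068, ω₁=1.100, θ₂=0.803, ω₂=3.180
apply F[15]=-10.000 → step 16: x=-0.392, v=-2.561, θ₁=-0.044, ω₁=1.346, θ₂=0.868, ω₂=3.316
apply F[16]=-10.000 → step 17: x=-0.445, v=-2.739, θ₁=-0.014, ω₁=1.623, θ₂=0.936, ω₂=3.429
apply F[17]=-10.000 → step 18: x=-0.501, v=-2.917, θ₁=0.021, ω₁=1.932, θ₂=1.005, ω₂=3.514
apply F[18]=-10.000 → step 19: x=-0.562, v=-3.096, θ₁=0.063, ω₁=2.272, θ₂=1.076, ω₂=3.566
apply F[19]=-10.000 → step 20: x=-0.625, v=-3.275, θ₁=0.112, ω₁=2.640, θ₂=1.147, ω₂=3.575
apply F[20]=-10.000 → step 21: x=-0.693, v=-3.452, θ₁=0.169, ω₁=3.033, θ₂=1.219, ω₂=3.533
apply F[21]=-10.000 → step 22: x=-0.763, v=-3.623, θ₁=0.234, ω₁=3.446, θ₂=1.288, ω₂=3.432
apply F[22]=-10.000 → step 23: x=-0.837, v=-3.786, θ₁=0.307, ω₁=3.873, θ₂=1.355, ω₂=3.262
apply F[23]=-10.000 → step 24: x=-0.915, v=-3.935, θ₁=0.389, ω₁=4.308, θ₂=1.418, ω₂=3.015
apply F[24]=-10.000 → step 25: x=-0.995, v=-4.065, θ₁=0.479, ω₁=4.745, θ₂=1.476, ω₂=2.687
apply F[25]=-10.000 → step 26: x=-1.077, v=-4.168, θ₁=0.579, ω₁=5.181, θ₂=1.525, ω₂=2.276
apply F[26]=-10.000 → step 27: x=-1.161, v=-4.236, θ₁=0.687, ω₁=5.618, θ₂=1.566, ω₂=1.783
apply F[27]=-10.000 → step 28: x=-1.246, v=-4.258, θ₁=0.803, ω₁=6.061, θ₂=1.596, ω₂=1.214
apply F[28]=-10.000 → step 29: x=-1.331, v=-4.222, θ₁=0.929, ω₁=6.516, θ₂=1.614, ω₂=0.581
apply F[29]=-10.000 → step 30: x=-1.415, v=-4.108, θ₁=1.064, ω₁=6.988, θ₂=1.619, ω₂=-0.092
apply F[30]=-10.000 → step 31: x=-1.495, v=-3.894, θ₁=1.209, ω₁=7.468, θ₂=1.611, ω₂=-0.754
Max |angle| over trajectory = 1.619 rad; bound = 0.662 → exceeded.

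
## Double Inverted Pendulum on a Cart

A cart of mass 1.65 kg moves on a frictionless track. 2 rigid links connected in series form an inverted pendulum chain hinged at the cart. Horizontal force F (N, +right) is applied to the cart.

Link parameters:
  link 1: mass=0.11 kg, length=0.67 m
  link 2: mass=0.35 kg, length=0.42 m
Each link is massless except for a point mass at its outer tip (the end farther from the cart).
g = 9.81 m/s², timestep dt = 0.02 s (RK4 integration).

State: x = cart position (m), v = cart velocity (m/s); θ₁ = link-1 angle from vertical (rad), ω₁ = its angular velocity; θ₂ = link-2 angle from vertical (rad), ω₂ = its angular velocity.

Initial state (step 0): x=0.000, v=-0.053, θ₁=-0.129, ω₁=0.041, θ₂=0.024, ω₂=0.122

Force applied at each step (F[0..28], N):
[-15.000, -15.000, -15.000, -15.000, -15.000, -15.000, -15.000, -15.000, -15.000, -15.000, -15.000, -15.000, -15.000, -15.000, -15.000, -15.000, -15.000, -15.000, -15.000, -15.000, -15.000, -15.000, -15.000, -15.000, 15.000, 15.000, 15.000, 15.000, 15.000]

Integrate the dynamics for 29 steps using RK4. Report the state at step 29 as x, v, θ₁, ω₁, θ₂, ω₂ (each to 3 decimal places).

Answer: x=-1.365, v=-2.486, θ₁=1.877, ω₁=7.678, θ₂=1.090, ω₂=2.626

Derivation:
apply F[0]=-15.000 → step 1: x=-0.003, v=-0.228, θ₁=-0.127, ω₁=0.117, θ₂=0.030, ω₂=0.430
apply F[1]=-15.000 → step 2: x=-0.009, v=-0.403, θ₁=-0.124, ω₁=0.191, θ₂=0.041, ω₂=0.746
apply F[2]=-15.000 → step 3: x=-0.019, v=-0.578, θ₁=-0.120, ω₁=0.262, θ₂=0.059, ω₂=1.073
apply F[3]=-15.000 → step 4: x=-0.032, v=-0.754, θ₁=-0.114, ω₁=0.331, θ₂=0.084, ω₂=1.416
apply F[4]=-15.000 → step 5: x=-0.049, v=-0.930, θ₁=-0.107, ω₁=0.399, θ₂=0.116, ω₂=1.774
apply F[5]=-15.000 → step 6: x=-0.069, v=-1.107, θ₁=-0.098, ω₁=0.468, θ₂=0.155, ω₂=2.146
apply F[6]=-15.000 → step 7: x=-0.093, v=-1.286, θ₁=-0.088, ω₁=0.546, θ₂=0.202, ω₂=2.525
apply F[7]=-15.000 → step 8: x=-0.121, v=-1.465, θ₁=-0.076, ω₁=0.639, θ₂=0.256, ω₂=2.902
apply F[8]=-15.000 → step 9: x=-0.152, v=-1.644, θ₁=-0.062, ω₁=0.756, θ₂=0.318, ω₂=3.263
apply F[9]=-15.000 → step 10: x=-0.187, v=-1.825, θ₁=-0.045, ω₁=0.908, θ₂=0.387, ω₂=3.597
apply F[10]=-15.000 → step 11: x=-0.225, v=-2.006, θ₁=-0.025, ω₁=1.101, θ₂=0.462, ω₂=3.892
apply F[11]=-15.000 → step 12: x=-0.267, v=-2.188, θ₁=-0.001, ω₁=1.342, θ₂=0.542, ω₂=4.138
apply F[12]=-15.000 → step 13: x=-0.312, v=-2.370, θ₁=0.029, ω₁=1.634, θ₂=0.627, ω₂=4.326
apply F[13]=-15.000 → step 14: x=-0.362, v=-2.552, θ₁=0.065, ω₁=1.979, θ₂=0.715, ω₂=4.449
apply F[14]=-15.000 → step 15: x=-0.415, v=-2.734, θ₁=0.108, ω₁=2.377, θ₂=0.804, ω₂=4.494
apply F[15]=-15.000 → step 16: x=-0.471, v=-2.915, θ₁=0.160, ω₁=2.827, θ₂=0.894, ω₂=4.447
apply F[16]=-15.000 → step 17: x=-0.531, v=-3.096, θ₁=0.221, ω₁=3.327, θ₂=0.981, ω₂=4.288
apply F[17]=-15.000 → step 18: x=-0.595, v=-3.274, θ₁=0.293, ω₁=3.875, θ₂=1.064, ω₂=3.991
apply F[18]=-15.000 → step 19: x=-0.662, v=-3.450, θ₁=0.377, ω₁=4.473, θ₂=1.140, ω₂=3.525
apply F[19]=-15.000 → step 20: x=-0.733, v=-3.620, θ₁=0.473, ω₁=5.129, θ₂=1.204, ω₂=2.845
apply F[20]=-15.000 → step 21: x=-0.807, v=-3.781, θ₁=0.582, ω₁=5.866, θ₂=1.252, ω₂=1.895
apply F[21]=-15.000 → step 22: x=-0.884, v=-3.925, θ₁=0.708, ω₁=6.730, θ₂=1.277, ω₂=0.590
apply F[22]=-15.000 → step 23: x=-0.964, v=-4.033, θ₁=0.853, ω₁=7.790, θ₂=1.272, ω₂=-1.170
apply F[23]=-15.000 → step 24: x=-1.045, v=-4.062, θ₁=1.021, ω₁=8.991, θ₂=1.228, ω₂=-3.214
apply F[24]=+15.000 → step 25: x=-1.122, v=-3.687, θ₁=1.205, ω₁=9.292, θ₂=1.155, ω₂=-3.799
apply F[25]=+15.000 → step 26: x=-1.192, v=-3.318, θ₁=1.387, ω₁=8.857, θ₂=1.089, ω₂=-2.622
apply F[26]=+15.000 → step 27: x=-1.255, v=-3.009, θ₁=1.559, ω₁=8.320, θ₂=1.054, ω₂=-0.858
apply F[27]=+15.000 → step 28: x=-1.313, v=-2.739, θ₁=1.721, ω₁=7.944, θ₂=1.054, ω₂=0.893
apply F[28]=+15.000 → step 29: x=-1.365, v=-2.486, θ₁=1.877, ω₁=7.678, θ₂=1.090, ω₂=2.626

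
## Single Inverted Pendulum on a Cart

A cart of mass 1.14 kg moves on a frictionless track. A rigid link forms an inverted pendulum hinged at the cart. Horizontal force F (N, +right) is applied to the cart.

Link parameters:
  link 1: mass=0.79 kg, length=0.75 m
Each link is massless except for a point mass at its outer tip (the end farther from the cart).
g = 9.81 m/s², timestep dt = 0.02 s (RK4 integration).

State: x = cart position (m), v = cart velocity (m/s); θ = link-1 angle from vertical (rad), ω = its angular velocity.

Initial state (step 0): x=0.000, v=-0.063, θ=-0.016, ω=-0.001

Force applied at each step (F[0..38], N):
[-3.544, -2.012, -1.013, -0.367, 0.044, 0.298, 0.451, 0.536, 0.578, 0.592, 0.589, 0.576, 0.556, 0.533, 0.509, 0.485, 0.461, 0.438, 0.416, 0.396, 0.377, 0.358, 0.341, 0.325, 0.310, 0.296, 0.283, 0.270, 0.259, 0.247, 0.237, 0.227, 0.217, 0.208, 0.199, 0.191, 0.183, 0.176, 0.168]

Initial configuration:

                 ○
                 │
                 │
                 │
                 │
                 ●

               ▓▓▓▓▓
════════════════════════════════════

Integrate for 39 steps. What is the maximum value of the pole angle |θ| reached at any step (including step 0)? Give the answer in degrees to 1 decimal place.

apply F[0]=-3.544 → step 1: x=-0.002, v=-0.123, θ=-0.015, ω=0.075
apply F[1]=-2.012 → step 2: x=-0.005, v=-0.156, θ=-0.013, ω=0.116
apply F[2]=-1.013 → step 3: x=-0.008, v=-0.172, θ=-0.011, ω=0.134
apply F[3]=-0.367 → step 4: x=-0.011, v=-0.178, θ=-0.008, ω=0.138
apply F[4]=+0.044 → step 5: x=-0.015, v=-0.176, θ=-0.005, ω=0.134
apply F[5]=+0.298 → step 6: x=-0.018, v=-0.170, θ=-0.003, ω=0.125
apply F[6]=+0.451 → step 7: x=-0.022, v=-0.162, θ=-0.000, ω=0.114
apply F[7]=+0.536 → step 8: x=-0.025, v=-0.153, θ=0.002, ω=0.102
apply F[8]=+0.578 → step 9: x=-0.028, v=-0.143, θ=0.004, ω=0.090
apply F[9]=+0.592 → step 10: x=-0.031, v=-0.133, θ=0.005, ω=0.078
apply F[10]=+0.589 → step 11: x=-0.033, v=-0.124, θ=0.007, ω=0.067
apply F[11]=+0.576 → step 12: x=-0.036, v=-0.115, θ=0.008, ω=0.056
apply F[12]=+0.556 → step 13: x=-0.038, v=-0.106, θ=0.009, ω=0.047
apply F[13]=+0.533 → step 14: x=-0.040, v=-0.098, θ=0.010, ω=0.039
apply F[14]=+0.509 → step 15: x=-0.042, v=-0.090, θ=0.011, ω=0.032
apply F[15]=+0.485 → step 16: x=-0.043, v=-0.083, θ=0.011, ω=0.025
apply F[16]=+0.461 → step 17: x=-0.045, v=-0.077, θ=0.012, ω=0.019
apply F[17]=+0.438 → step 18: x=-0.047, v=-0.071, θ=0.012, ω=0.014
apply F[18]=+0.416 → step 19: x=-0.048, v=-0.065, θ=0.012, ω=0.010
apply F[19]=+0.396 → step 20: x=-0.049, v=-0.060, θ=0.012, ω=0.006
apply F[20]=+0.377 → step 21: x=-0.050, v=-0.055, θ=0.012, ω=0.003
apply F[21]=+0.358 → step 22: x=-0.051, v=-0.050, θ=0.012, ω=-0.000
apply F[22]=+0.341 → step 23: x=-0.052, v=-0.046, θ=0.012, ω=-0.003
apply F[23]=+0.325 → step 24: x=-0.053, v=-0.042, θ=0.012, ω=-0.005
apply F[24]=+0.310 → step 25: x=-0.054, v=-0.038, θ=0.012, ω=-0.006
apply F[25]=+0.296 → step 26: x=-0.055, v=-0.035, θ=0.012, ω=-0.008
apply F[26]=+0.283 → step 27: x=-0.055, v=-0.031, θ=0.012, ω=-0.009
apply F[27]=+0.270 → step 28: x=-0.056, v=-0.028, θ=0.012, ω=-0.010
apply F[28]=+0.259 → step 29: x=-0.056, v=-0.025, θ=0.012, ω=-0.011
apply F[29]=+0.247 → step 30: x=-0.057, v=-0.022, θ=0.011, ω=-0.012
apply F[30]=+0.237 → step 31: x=-0.057, v=-0.020, θ=0.011, ω=-0.013
apply F[31]=+0.227 → step 32: x=-0.058, v=-0.017, θ=0.011, ω=-0.013
apply F[32]=+0.217 → step 33: x=-0.058, v=-0.015, θ=0.011, ω=-0.013
apply F[33]=+0.208 → step 34: x=-0.058, v=-0.013, θ=0.010, ω=-0.014
apply F[34]=+0.199 → step 35: x=-0.059, v=-0.011, θ=0.010, ω=-0.014
apply F[35]=+0.191 → step 36: x=-0.059, v=-0.009, θ=0.010, ω=-0.014
apply F[36]=+0.183 → step 37: x=-0.059, v=-0.007, θ=0.009, ω=-0.014
apply F[37]=+0.176 → step 38: x=-0.059, v=-0.005, θ=0.009, ω=-0.014
apply F[38]=+0.168 → step 39: x=-0.059, v=-0.003, θ=0.009, ω=-0.014
Max |angle| over trajectory = 0.016 rad = 0.9°.

Answer: 0.9°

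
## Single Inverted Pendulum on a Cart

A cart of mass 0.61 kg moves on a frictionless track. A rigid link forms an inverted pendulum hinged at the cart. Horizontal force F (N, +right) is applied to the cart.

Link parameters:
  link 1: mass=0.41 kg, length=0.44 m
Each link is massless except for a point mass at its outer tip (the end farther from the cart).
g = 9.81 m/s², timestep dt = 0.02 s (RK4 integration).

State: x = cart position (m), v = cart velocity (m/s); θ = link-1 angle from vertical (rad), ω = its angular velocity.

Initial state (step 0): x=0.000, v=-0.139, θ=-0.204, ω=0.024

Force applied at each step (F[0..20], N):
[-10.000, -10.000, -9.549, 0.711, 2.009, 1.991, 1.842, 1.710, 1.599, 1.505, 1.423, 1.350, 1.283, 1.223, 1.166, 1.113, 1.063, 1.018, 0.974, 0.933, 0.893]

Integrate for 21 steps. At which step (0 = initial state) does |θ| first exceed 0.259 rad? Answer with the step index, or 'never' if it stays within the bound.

Answer: never

Derivation:
apply F[0]=-10.000 → step 1: x=-0.006, v=-0.433, θ=-0.198, ω=0.590
apply F[1]=-10.000 → step 2: x=-0.017, v=-0.730, θ=-0.180, ω=1.168
apply F[2]=-9.549 → step 3: x=-0.035, v=-1.019, θ=-0.151, ω=1.740
apply F[3]=+0.711 → step 4: x=-0.055, v=-0.980, θ=-0.118, ω=1.595
apply F[4]=+2.009 → step 5: x=-0.074, v=-0.903, θ=-0.088, ω=1.374
apply F[5]=+1.991 → step 6: x=-0.091, v=-0.829, θ=-0.063, ω=1.172
apply F[6]=+1.842 → step 7: x=-0.107, v=-0.762, θ=-0.041, ω=0.998
apply F[7]=+1.710 → step 8: x=-0.121, v=-0.702, θ=-0.023, ω=0.847
apply F[8]=+1.599 → step 9: x=-0.135, v=-0.648, θ=-0.007, ω=0.717
apply F[9]=+1.505 → step 10: x=-0.147, v=-0.598, θ=0.006, ω=0.605
apply F[10]=+1.423 → step 11: x=-0.159, v=-0.553, θ=0.017, ω=0.508
apply F[11]=+1.350 → step 12: x=-0.170, v=-0.512, θ=0.026, ω=0.423
apply F[12]=+1.283 → step 13: x=-0.179, v=-0.474, θ=0.034, ω=0.351
apply F[13]=+1.223 → step 14: x=-0.189, v=-0.439, θ=0.041, ω=0.288
apply F[14]=+1.166 → step 15: x=-0.197, v=-0.406, θ=0.046, ω=0.233
apply F[15]=+1.113 → step 16: x=-0.205, v=-0.376, θ=0.050, ω=0.186
apply F[16]=+1.063 → step 17: x=-0.212, v=-0.348, θ=0.053, ω=0.145
apply F[17]=+1.018 → step 18: x=-0.219, v=-0.322, θ=0.056, ω=0.110
apply F[18]=+0.974 → step 19: x=-0.225, v=-0.297, θ=0.058, ω=0.080
apply F[19]=+0.933 → step 20: x=-0.231, v=-0.275, θ=0.059, ω=0.055
apply F[20]=+0.893 → step 21: x=-0.236, v=-0.253, θ=0.060, ω=0.033
max |θ| = 0.204 ≤ 0.259 over all 22 states.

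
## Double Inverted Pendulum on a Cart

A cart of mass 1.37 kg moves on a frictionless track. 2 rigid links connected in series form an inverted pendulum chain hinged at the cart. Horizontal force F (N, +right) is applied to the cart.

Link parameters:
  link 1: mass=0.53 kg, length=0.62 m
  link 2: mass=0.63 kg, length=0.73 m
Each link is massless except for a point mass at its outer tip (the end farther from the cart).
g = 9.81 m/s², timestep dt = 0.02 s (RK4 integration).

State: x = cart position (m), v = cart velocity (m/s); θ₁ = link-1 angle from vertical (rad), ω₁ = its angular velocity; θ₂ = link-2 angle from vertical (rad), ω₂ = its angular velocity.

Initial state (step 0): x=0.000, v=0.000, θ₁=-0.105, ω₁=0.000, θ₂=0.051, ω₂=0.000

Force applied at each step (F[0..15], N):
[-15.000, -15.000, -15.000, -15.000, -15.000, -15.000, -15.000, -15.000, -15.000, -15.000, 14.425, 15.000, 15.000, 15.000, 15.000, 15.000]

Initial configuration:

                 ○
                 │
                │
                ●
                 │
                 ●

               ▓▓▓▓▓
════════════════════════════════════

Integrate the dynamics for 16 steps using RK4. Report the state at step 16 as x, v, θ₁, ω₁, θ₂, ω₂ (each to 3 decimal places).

Answer: x=-0.397, v=-1.073, θ₁=0.459, ω₁=2.253, θ₂=0.177, ω₂=0.112

Derivation:
apply F[0]=-15.000 → step 1: x=-0.002, v=-0.200, θ₁=-0.103, ω₁=0.227, θ₂=0.052, ω₂=0.097
apply F[1]=-15.000 → step 2: x=-0.008, v=-0.402, θ₁=-0.096, ω₁=0.459, θ₂=0.055, ω₂=0.192
apply F[2]=-15.000 → step 3: x=-0.018, v=-0.605, θ₁=-0.084, ω₁=0.700, θ₂=0.060, ω₂=0.282
apply F[3]=-15.000 → step 4: x=-0.032, v=-0.812, θ₁=-0.068, ω₁=0.956, θ₂=0.066, ω₂=0.364
apply F[4]=-15.000 → step 5: x=-0.051, v=-1.021, θ₁=-0.046, ω₁=1.230, θ₂=0.074, ω₂=0.436
apply F[5]=-15.000 → step 6: x=-0.073, v=-1.235, θ₁=-0.018, ω₁=1.528, θ₂=0.083, ω₂=0.495
apply F[6]=-15.000 → step 7: x=-0.100, v=-1.454, θ₁=0.015, ω₁=1.853, θ₂=0.094, ω₂=0.537
apply F[7]=-15.000 → step 8: x=-0.131, v=-1.677, θ₁=0.056, ω₁=2.207, θ₂=0.105, ω₂=0.563
apply F[8]=-15.000 → step 9: x=-0.167, v=-1.903, θ₁=0.104, ω₁=2.589, θ₂=0.116, ω₂=0.574
apply F[9]=-15.000 → step 10: x=-0.207, v=-2.129, θ₁=0.160, ω₁=2.993, θ₂=0.128, ω₂=0.572
apply F[10]=+14.425 → step 11: x=-0.248, v=-1.938, θ₁=0.217, ω₁=2.763, θ₂=0.139, ω₂=0.552
apply F[11]=+15.000 → step 12: x=-0.285, v=-1.749, θ₁=0.270, ω₁=2.570, θ₂=0.150, ω₂=0.508
apply F[12]=+15.000 → step 13: x=-0.318, v=-1.568, θ₁=0.320, ω₁=2.426, θ₂=0.159, ω₂=0.442
apply F[13]=+15.000 → step 14: x=-0.348, v=-1.397, θ₁=0.368, ω₁=2.327, θ₂=0.167, ω₂=0.353
apply F[14]=+15.000 → step 15: x=-0.374, v=-1.232, θ₁=0.414, ω₁=2.271, θ₂=0.173, ω₂=0.242
apply F[15]=+15.000 → step 16: x=-0.397, v=-1.073, θ₁=0.459, ω₁=2.253, θ₂=0.177, ω₂=0.112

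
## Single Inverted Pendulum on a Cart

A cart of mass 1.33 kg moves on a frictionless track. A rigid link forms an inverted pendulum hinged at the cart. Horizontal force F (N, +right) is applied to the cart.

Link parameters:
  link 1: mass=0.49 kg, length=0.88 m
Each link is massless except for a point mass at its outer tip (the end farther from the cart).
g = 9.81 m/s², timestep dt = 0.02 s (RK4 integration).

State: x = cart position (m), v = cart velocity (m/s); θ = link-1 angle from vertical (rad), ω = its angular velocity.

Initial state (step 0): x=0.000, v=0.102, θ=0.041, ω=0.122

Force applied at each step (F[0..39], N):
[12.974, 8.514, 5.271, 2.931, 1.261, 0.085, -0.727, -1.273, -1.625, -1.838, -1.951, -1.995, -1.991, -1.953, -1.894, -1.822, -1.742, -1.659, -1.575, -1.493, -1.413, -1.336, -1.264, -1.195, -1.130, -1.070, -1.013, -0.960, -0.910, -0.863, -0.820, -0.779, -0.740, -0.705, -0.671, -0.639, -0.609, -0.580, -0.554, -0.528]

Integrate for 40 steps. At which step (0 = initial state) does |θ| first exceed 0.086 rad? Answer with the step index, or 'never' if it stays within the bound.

apply F[0]=+12.974 → step 1: x=0.004, v=0.294, θ=0.041, ω=-0.087
apply F[1]=+8.514 → step 2: x=0.011, v=0.419, θ=0.038, ω=-0.220
apply F[2]=+5.271 → step 3: x=0.020, v=0.496, θ=0.033, ω=-0.299
apply F[3]=+2.931 → step 4: x=0.031, v=0.538, θ=0.027, ω=-0.340
apply F[4]=+1.261 → step 5: x=0.041, v=0.555, θ=0.020, ω=-0.354
apply F[5]=+0.085 → step 6: x=0.053, v=0.555, θ=0.013, ω=-0.351
apply F[6]=-0.727 → step 7: x=0.064, v=0.543, θ=0.006, ω=-0.336
apply F[7]=-1.273 → step 8: x=0.074, v=0.524, θ=-0.001, ω=-0.313
apply F[8]=-1.625 → step 9: x=0.084, v=0.500, θ=-0.007, ω=-0.286
apply F[9]=-1.838 → step 10: x=0.094, v=0.473, θ=-0.012, ω=-0.258
apply F[10]=-1.951 → step 11: x=0.103, v=0.445, θ=-0.017, ω=-0.229
apply F[11]=-1.995 → step 12: x=0.112, v=0.416, θ=-0.021, ω=-0.201
apply F[12]=-1.991 → step 13: x=0.120, v=0.388, θ=-0.025, ω=-0.174
apply F[13]=-1.953 → step 14: x=0.128, v=0.360, θ=-0.028, ω=-0.148
apply F[14]=-1.894 → step 15: x=0.134, v=0.334, θ=-0.031, ω=-0.125
apply F[15]=-1.822 → step 16: x=0.141, v=0.309, θ=-0.033, ω=-0.104
apply F[16]=-1.742 → step 17: x=0.147, v=0.285, θ=-0.035, ω=-0.084
apply F[17]=-1.659 → step 18: x=0.152, v=0.263, θ=-0.037, ω=-0.067
apply F[18]=-1.575 → step 19: x=0.157, v=0.242, θ=-0.038, ω=-0.051
apply F[19]=-1.493 → step 20: x=0.162, v=0.222, θ=-0.039, ω=-0.038
apply F[20]=-1.413 → step 21: x=0.166, v=0.204, θ=-0.039, ω=-0.025
apply F[21]=-1.336 → step 22: x=0.170, v=0.187, θ=-0.040, ω=-0.015
apply F[22]=-1.264 → step 23: x=0.174, v=0.170, θ=-0.040, ω=-0.005
apply F[23]=-1.195 → step 24: x=0.177, v=0.155, θ=-0.040, ω=0.003
apply F[24]=-1.130 → step 25: x=0.180, v=0.141, θ=-0.040, ω=0.010
apply F[25]=-1.070 → step 26: x=0.183, v=0.128, θ=-0.039, ω=0.016
apply F[26]=-1.013 → step 27: x=0.185, v=0.116, θ=-0.039, ω=0.022
apply F[27]=-0.960 → step 28: x=0.187, v=0.104, θ=-0.039, ω=0.026
apply F[28]=-0.910 → step 29: x=0.189, v=0.093, θ=-0.038, ω=0.030
apply F[29]=-0.863 → step 30: x=0.191, v=0.083, θ=-0.037, ω=0.033
apply F[30]=-0.820 → step 31: x=0.193, v=0.073, θ=-0.037, ω=0.036
apply F[31]=-0.779 → step 32: x=0.194, v=0.064, θ=-0.036, ω=0.038
apply F[32]=-0.740 → step 33: x=0.195, v=0.056, θ=-0.035, ω=0.040
apply F[33]=-0.705 → step 34: x=0.196, v=0.047, θ=-0.034, ω=0.041
apply F[34]=-0.671 → step 35: x=0.197, v=0.040, θ=-0.034, ω=0.043
apply F[35]=-0.639 → step 36: x=0.198, v=0.033, θ=-0.033, ω=0.043
apply F[36]=-0.609 → step 37: x=0.198, v=0.026, θ=-0.032, ω=0.044
apply F[37]=-0.580 → step 38: x=0.199, v=0.019, θ=-0.031, ω=0.044
apply F[38]=-0.554 → step 39: x=0.199, v=0.013, θ=-0.030, ω=0.044
apply F[39]=-0.528 → step 40: x=0.199, v=0.007, θ=-0.029, ω=0.044
max |θ| = 0.041 ≤ 0.086 over all 41 states.

Answer: never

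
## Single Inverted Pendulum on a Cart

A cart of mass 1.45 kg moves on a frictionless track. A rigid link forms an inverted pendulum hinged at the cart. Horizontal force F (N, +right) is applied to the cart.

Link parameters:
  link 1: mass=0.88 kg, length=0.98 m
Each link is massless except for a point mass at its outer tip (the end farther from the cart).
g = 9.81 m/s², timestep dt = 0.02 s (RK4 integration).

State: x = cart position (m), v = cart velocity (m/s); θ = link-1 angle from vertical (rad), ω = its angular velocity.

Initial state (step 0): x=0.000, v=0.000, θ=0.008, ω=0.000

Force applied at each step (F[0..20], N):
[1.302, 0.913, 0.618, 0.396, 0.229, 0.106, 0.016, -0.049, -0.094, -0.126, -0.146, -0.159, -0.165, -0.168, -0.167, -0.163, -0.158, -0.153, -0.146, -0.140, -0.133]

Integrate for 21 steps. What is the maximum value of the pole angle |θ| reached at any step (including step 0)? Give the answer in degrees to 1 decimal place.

Answer: 0.5°

Derivation:
apply F[0]=+1.302 → step 1: x=0.000, v=0.017, θ=0.008, ω=-0.016
apply F[1]=+0.913 → step 2: x=0.001, v=0.029, θ=0.007, ω=-0.026
apply F[2]=+0.618 → step 3: x=0.001, v=0.036, θ=0.007, ω=-0.033
apply F[3]=+0.396 → step 4: x=0.002, v=0.041, θ=0.006, ω=-0.036
apply F[4]=+0.229 → step 5: x=0.003, v=0.044, θ=0.005, ω=-0.037
apply F[5]=+0.106 → step 6: x=0.004, v=0.044, θ=0.005, ω=-0.037
apply F[6]=+0.016 → step 7: x=0.005, v=0.044, θ=0.004, ω=-0.036
apply F[7]=-0.049 → step 8: x=0.006, v=0.043, θ=0.003, ω=-0.034
apply F[8]=-0.094 → step 9: x=0.006, v=0.041, θ=0.003, ω=-0.032
apply F[9]=-0.126 → step 10: x=0.007, v=0.039, θ=0.002, ω=-0.030
apply F[10]=-0.146 → step 11: x=0.008, v=0.037, θ=0.001, ω=-0.027
apply F[11]=-0.159 → step 12: x=0.009, v=0.035, θ=0.001, ω=-0.024
apply F[12]=-0.165 → step 13: x=0.009, v=0.032, θ=0.000, ω=-0.022
apply F[13]=-0.168 → step 14: x=0.010, v=0.030, θ=0.000, ω=-0.019
apply F[14]=-0.167 → step 15: x=0.011, v=0.028, θ=-0.000, ω=-0.017
apply F[15]=-0.163 → step 16: x=0.011, v=0.026, θ=-0.001, ω=-0.015
apply F[16]=-0.158 → step 17: x=0.012, v=0.024, θ=-0.001, ω=-0.013
apply F[17]=-0.153 → step 18: x=0.012, v=0.022, θ=-0.001, ω=-0.011
apply F[18]=-0.146 → step 19: x=0.012, v=0.020, θ=-0.001, ω=-0.010
apply F[19]=-0.140 → step 20: x=0.013, v=0.018, θ=-0.002, ω=-0.008
apply F[20]=-0.133 → step 21: x=0.013, v=0.016, θ=-0.002, ω=-0.007
Max |angle| over trajectory = 0.008 rad = 0.5°.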